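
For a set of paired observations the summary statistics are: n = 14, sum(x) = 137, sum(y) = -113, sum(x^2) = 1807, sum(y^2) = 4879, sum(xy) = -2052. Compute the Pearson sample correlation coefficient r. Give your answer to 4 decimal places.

-0.6957

Numerator: nΣxy − (Σx)(Σy) = 14·(-2052) − (137)(-113) = -13247
Denominator: √[(nΣx²−(Σx)²)(nΣy²−(Σy)²)]
  nΣx²−(Σx)² = 14·1807 − 18769 = 6529;  nΣy²−(Σy)² = 14·4879 − 12769 = 55537
  √(6529·55537) = √362601073 = 19042.0869
r = -13247 / 19042.0869 = -0.6957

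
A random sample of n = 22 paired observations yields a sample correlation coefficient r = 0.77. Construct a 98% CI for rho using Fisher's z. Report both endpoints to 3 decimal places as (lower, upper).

(0.452, 0.914)

Fisher z: z_r = atanh(r) = ½·ln((1+0.77)/(1−0.77)) = 1.020328
SE(z) = 1/√(n−3) = 1/√19 = 0.229416
98% ⇒ z* = 2.326; margin = 2.326·0.229416 = 0.533622
CI on z-scale: (0.486706, 1.553950)
Back-transform: tanh(0.486706) = 0.451598, tanh(1.553950) = 0.914435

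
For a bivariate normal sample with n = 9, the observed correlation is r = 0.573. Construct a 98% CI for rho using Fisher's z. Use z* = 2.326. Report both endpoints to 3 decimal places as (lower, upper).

(-0.289, 0.922)

z_r = atanh(0.573) = 0.651978;  SE = 1/√(n−3) = 1/√6 = 0.408248
z-limits: 0.651978 ± 2.326·0.408248 = 0.651978 ± 0.949585 = [-0.297607, 1.601563]
ρ-limits: (tanh -0.297607, tanh 1.601563) = (-0.289, 0.922)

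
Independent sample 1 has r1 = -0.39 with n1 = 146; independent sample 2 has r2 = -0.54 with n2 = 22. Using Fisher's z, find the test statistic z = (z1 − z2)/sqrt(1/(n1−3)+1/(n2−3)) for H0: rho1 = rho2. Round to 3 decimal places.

0.788

z1 = atanh(-0.39) = -0.411800,  z2 = atanh(-0.54) = -0.604156
SE = √(1/(n1−3) + 1/(n2−3)) = √(1/143 + 1/19) = √(0.0069930 + 0.0526316) = √0.0596246 = 0.244181
z = (z1 − z2)/SE = (-0.411800 − (-0.604156)) / 0.244181 = 0.192356 / 0.244181 = 0.788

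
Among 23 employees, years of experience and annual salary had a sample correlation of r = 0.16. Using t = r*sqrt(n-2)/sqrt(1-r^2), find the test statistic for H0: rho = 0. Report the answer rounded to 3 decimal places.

1 − r² = 1 − 0.0256 = 0.9744;  √(1−r²) = 0.987117
√(n−2) = √21 = 4.582576
t = r·√(n−2)/√(1−r²) = 0.16 · 4.582576 / 0.987117 = 0.743

0.743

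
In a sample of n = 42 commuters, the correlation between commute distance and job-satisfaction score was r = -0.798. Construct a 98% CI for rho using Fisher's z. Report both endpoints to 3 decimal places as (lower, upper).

z_r = atanh(-0.798) = -1.093081;  SE = 1/√(n−3) = 1/√39 = 0.160128
z-limits: -1.093081 ± 2.326·0.160128 = -1.093081 ± 0.372458 = [-1.465539, -0.720623]
ρ-limits: (tanh -1.465539, tanh -0.720623) = (-0.899, -0.617)

(-0.899, -0.617)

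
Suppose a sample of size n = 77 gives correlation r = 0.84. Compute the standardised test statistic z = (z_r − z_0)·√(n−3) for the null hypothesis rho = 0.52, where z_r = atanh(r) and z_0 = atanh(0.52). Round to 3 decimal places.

z_r = atanh(0.84) = 1.221174,  z_0 = atanh(0.52) = 0.576340
SE = 1/√(n−3) = 1/√74 = 0.116248
z = (z_r − z_0)/SE = (1.221174 − 0.576340) / 0.116248 = 0.644834 / 0.116248 = 5.547

5.547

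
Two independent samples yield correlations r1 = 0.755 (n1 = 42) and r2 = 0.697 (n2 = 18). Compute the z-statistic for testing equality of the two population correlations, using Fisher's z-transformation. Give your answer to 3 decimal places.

0.405

Fisher z-transforms: z1 = atanh(0.755) = 0.984483, z2 = atanh(0.697) = 0.861442; difference d = 0.123041
Var(d) = 1/39 + 1/15 = 0.0256410 + 0.0666667 = 0.0923077
z = d/√Var(d) = 0.123041 / √0.0923077 = 0.123041 / 0.303822 = 0.405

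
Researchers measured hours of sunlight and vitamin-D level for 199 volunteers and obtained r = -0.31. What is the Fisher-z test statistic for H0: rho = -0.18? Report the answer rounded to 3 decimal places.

z_r = atanh(-0.31) = -0.320545,  z_0 = atanh(-0.18) = -0.181983
SE = 1/√(n−3) = 1/√196 = 0.071429
z = (z_r − z_0)/SE = (-0.320545 − (-0.181983)) / 0.071429 = -0.138562 / 0.071429 = -1.940

-1.940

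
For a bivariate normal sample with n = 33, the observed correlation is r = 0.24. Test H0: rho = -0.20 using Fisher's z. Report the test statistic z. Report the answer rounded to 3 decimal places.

2.451

Fisher z: atanh(0.24) = 0.244774, atanh(-0.20) = -0.202733
z = (z_r − z_0)·√(n−3) = (0.244774 − (-0.202733))·√30 = 0.447507 · 5.477226 = 2.451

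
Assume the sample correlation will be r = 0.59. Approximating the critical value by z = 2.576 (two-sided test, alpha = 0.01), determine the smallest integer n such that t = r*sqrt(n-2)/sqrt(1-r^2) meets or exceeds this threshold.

15

Need r·√(n−2)/√(1−r²) ≥ 2.576
√(n−2) ≥ 2.576·√(1−0.3481) / 0.59 = 2.576·0.807403 / 0.59 = 3.5252
n−2 ≥ 12.4270  ⇒  n ≥ 14.4270
Smallest integer n = 15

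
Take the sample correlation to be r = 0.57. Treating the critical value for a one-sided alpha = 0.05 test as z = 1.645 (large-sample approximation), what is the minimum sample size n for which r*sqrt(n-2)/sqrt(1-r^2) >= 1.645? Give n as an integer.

r√(n−2)/√(1−r²) ≥ 1.645  ⇔  n−2 ≥ (1.645)²·(1−r²)/r²
(1−r²)/r² = (1−0.3249)/0.3249 = 2.0779
n ≥ 2 + 2.706025·2.0779 = 2 + 5.6228 = 7.6228
⌈7.6228⌉ = 8

8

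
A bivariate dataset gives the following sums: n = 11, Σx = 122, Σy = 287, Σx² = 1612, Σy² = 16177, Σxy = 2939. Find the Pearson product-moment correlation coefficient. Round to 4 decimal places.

Numerator: nΣxy − (Σx)(Σy) = 11·2939 − (122)(287) = -2685
Denominator: √[(nΣx²−(Σx)²)(nΣy²−(Σy)²)]
  nΣx²−(Σx)² = 11·1612 − 14884 = 2848;  nΣy²−(Σy)² = 11·16177 − 82369 = 95578
  √(2848·95578) = √272206144 = 16498.6710
r = -2685 / 16498.6710 = -0.1627

-0.1627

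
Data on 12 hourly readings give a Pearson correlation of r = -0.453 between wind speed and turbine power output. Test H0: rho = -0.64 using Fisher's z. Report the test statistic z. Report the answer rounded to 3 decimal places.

Fisher z: atanh(-0.453) = -0.488468, atanh(-0.64) = -0.758174
z = (z_r − z_0)·√(n−3) = (-0.488468 − (-0.758174))·√9 = 0.269706 · 3.000000 = 0.809

0.809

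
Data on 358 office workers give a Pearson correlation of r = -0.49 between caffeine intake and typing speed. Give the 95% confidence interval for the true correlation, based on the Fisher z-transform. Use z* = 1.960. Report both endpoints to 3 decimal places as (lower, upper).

Fisher z: z_r = atanh(r) = ½·ln((1+(-0.49))/(1−(-0.49))) = -0.536060
SE(z) = 1/√(n−3) = 1/√355 = 0.053074
95% ⇒ z* = 1.960; margin = 1.960·0.053074 = 0.104025
CI on z-scale: (-0.640085, -0.432035)
Back-transform: tanh(-0.640085) = -0.564957, tanh(-0.432035) = -0.407021

(-0.565, -0.407)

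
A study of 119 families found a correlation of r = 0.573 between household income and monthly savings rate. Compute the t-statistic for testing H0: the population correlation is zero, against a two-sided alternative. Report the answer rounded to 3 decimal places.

t = r·√(n−2) / √(1−r²) with r = 0.573, n = 119
  = 0.573·√117 / √(1 − 0.328329)
  = 0.573·10.816654 / 0.819555
  = 6.197943 / 0.819555 = 7.563

7.563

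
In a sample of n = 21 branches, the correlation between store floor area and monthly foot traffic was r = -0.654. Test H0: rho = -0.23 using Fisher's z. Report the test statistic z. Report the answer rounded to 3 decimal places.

-2.325

z_r = atanh(-0.654) = -0.782257,  z_0 = atanh(-0.23) = -0.234189
SE = 1/√(n−3) = 1/√18 = 0.235702
z = (z_r − z_0)/SE = (-0.782257 − (-0.234189)) / 0.235702 = -0.548068 / 0.235702 = -2.325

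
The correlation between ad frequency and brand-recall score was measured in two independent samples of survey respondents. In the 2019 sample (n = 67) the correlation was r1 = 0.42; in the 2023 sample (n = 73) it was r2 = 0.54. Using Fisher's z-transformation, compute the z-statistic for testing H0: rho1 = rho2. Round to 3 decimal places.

z1 = atanh(0.42) = 0.447692,  z2 = atanh(0.54) = 0.604156
SE = √(1/(n1−3) + 1/(n2−3)) = √(1/64 + 1/70) = √(0.0156250 + 0.0142857) = √0.0299107 = 0.172947
z = (z1 − z2)/SE = (0.447692 − 0.604156) / 0.172947 = -0.156464 / 0.172947 = -0.905

-0.905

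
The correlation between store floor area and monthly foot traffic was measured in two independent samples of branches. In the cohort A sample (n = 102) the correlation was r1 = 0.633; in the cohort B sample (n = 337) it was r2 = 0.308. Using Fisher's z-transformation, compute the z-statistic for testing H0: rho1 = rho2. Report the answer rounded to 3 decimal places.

3.741

Fisher z-transforms: z1 = atanh(0.633) = 0.746406, z2 = atanh(0.308) = 0.318334; difference d = 0.428072
Var(d) = 1/99 + 1/334 = 0.0101010 + 0.0029940 = 0.0130950
z = d/√Var(d) = 0.428072 / √0.0130950 = 0.428072 / 0.114433 = 3.741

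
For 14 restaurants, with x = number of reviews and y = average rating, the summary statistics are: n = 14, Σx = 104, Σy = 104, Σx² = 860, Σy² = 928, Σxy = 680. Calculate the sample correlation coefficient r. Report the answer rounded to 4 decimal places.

S_xy = nΣxy − ΣxΣy = 14·680 − 104·104 = 9520 − 10816 = -1296
S_xx = nΣx² − (Σx)² = 14·860 − 104² = 12040 − 10816 = 1224
S_yy = nΣy² − (Σy)² = 14·928 − 104² = 12992 − 10816 = 2176
r = S_xy / √(S_xx·S_yy) = -1296 / √(1224·2176) = -1296 / √2663424 = -1296 / 1632.0000 = -0.7941

-0.7941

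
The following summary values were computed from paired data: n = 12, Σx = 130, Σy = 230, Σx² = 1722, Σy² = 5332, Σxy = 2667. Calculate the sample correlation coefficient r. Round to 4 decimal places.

S_xy = nΣxy − ΣxΣy = 12·2667 − 130·230 = 32004 − 29900 = 2104
S_xx = nΣx² − (Σx)² = 12·1722 − 130² = 20664 − 16900 = 3764
S_yy = nΣy² − (Σy)² = 12·5332 − 230² = 63984 − 52900 = 11084
r = S_xy / √(S_xx·S_yy) = 2104 / √(3764·11084) = 2104 / √41720176 = 2104 / 6459.1157 = 0.3257

0.3257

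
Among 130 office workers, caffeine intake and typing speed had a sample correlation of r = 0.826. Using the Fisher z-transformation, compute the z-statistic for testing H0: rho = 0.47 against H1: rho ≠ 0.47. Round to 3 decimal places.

z_r = atanh(0.826) = 1.175414,  z_0 = atanh(0.47) = 0.510070
SE = 1/√(n−3) = 1/√127 = 0.088736
z = (z_r − z_0)/SE = (1.175414 − 0.510070) / 0.088736 = 0.665344 / 0.088736 = 7.498

7.498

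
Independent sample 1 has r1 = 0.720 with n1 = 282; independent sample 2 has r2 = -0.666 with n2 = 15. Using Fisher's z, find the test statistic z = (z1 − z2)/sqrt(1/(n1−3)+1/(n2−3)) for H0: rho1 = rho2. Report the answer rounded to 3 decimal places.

5.804

z1 = atanh(0.720) = 0.907645,  z2 = atanh(-0.666) = -0.803520
SE = √(1/(n1−3) + 1/(n2−3)) = √(1/279 + 1/12) = √(0.0035842 + 0.0833333) = √0.0869175 = 0.294818
z = (z1 − z2)/SE = (0.907645 − (-0.803520)) / 0.294818 = 1.711165 / 0.294818 = 5.804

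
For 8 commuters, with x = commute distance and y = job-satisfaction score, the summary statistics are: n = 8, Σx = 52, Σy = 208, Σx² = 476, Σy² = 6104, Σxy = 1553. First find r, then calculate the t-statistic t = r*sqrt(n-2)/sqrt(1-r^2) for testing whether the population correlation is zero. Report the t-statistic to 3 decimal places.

2.087

Numerator: nΣxy − (Σx)(Σy) = 8·1553 − (52)(208) = 1608
Denominator: √[(nΣx²−(Σx)²)(nΣy²−(Σy)²)]
  nΣx²−(Σx)² = 8·476 − 2704 = 1104;  nΣy²−(Σy)² = 8·6104 − 43264 = 5568
  √(1104·5568) = √6147072 = 2479.3289
r = 1608 / 2479.3289 = 0.6486
t = r·√(n−2)/√(1−r²) = 0.6486·√6 / √(1−0.420682) = 1.588739 / 0.761129 = 2.087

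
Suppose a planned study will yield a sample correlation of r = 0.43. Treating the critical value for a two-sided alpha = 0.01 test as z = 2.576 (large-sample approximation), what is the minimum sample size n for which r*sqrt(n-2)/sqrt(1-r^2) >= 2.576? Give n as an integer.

32

Need r·√(n−2)/√(1−r²) ≥ 2.576
√(n−2) ≥ 2.576·√(1−0.1849) / 0.43 = 2.576·0.902829 / 0.43 = 5.4086
n−2 ≥ 29.2530  ⇒  n ≥ 31.2530
Smallest integer n = 32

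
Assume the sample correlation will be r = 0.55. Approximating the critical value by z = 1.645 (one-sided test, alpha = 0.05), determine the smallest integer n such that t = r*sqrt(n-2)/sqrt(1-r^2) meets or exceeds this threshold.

9

r√(n−2)/√(1−r²) ≥ 1.645  ⇔  n−2 ≥ (1.645)²·(1−r²)/r²
(1−r²)/r² = (1−0.3025)/0.3025 = 2.3058
n ≥ 2 + 2.706025·2.3058 = 2 + 6.2396 = 8.2396
⌈8.2396⌉ = 9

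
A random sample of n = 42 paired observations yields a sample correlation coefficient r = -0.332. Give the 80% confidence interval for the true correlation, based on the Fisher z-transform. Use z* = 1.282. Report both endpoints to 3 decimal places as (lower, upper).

Fisher z: z_r = atanh(r) = ½·ln((1+(-0.332))/(1−(-0.332))) = -0.345074
SE(z) = 1/√(n−3) = 1/√39 = 0.160128
80% ⇒ z* = 1.282; margin = 1.282·0.160128 = 0.205284
CI on z-scale: (-0.550358, -0.139790)
Back-transform: tanh(-0.550358) = -0.500788, tanh(-0.139790) = -0.138887

(-0.501, -0.139)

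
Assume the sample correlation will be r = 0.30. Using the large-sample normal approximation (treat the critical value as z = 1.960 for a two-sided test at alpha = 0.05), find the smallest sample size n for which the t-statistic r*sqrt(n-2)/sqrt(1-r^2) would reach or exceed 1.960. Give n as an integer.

Need r·√(n−2)/√(1−r²) ≥ 1.960
√(n−2) ≥ 1.960·√(1−0.0900) / 0.30 = 1.960·0.953939 / 0.30 = 6.2324
n−2 ≥ 38.8428  ⇒  n ≥ 40.8428
Smallest integer n = 41

41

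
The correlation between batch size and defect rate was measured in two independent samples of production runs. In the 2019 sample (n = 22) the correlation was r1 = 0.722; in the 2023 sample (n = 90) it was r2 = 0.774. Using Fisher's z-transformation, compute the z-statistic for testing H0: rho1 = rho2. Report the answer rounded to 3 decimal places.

z1 = atanh(0.722) = 0.911810,  z2 = atanh(0.774) = 1.030229
SE = √(1/(n1−3) + 1/(n2−3)) = √(1/19 + 1/87) = √(0.0526316 + 0.0114943) = √0.0641259 = 0.253231
z = (z1 − z2)/SE = (0.911810 − 1.030229) / 0.253231 = -0.118419 / 0.253231 = -0.468

-0.468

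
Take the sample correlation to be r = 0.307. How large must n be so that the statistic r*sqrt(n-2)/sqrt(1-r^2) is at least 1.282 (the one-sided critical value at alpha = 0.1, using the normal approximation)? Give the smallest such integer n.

18

Need r·√(n−2)/√(1−r²) ≥ 1.282
√(n−2) ≥ 1.282·√(1−0.094249) / 0.307 = 1.282·0.951710 / 0.307 = 3.9742
n−2 ≥ 15.7943  ⇒  n ≥ 17.7943
Smallest integer n = 18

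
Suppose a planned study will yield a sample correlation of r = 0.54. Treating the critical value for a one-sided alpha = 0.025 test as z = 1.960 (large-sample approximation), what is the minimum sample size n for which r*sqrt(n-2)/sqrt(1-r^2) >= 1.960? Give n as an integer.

12

Need r·√(n−2)/√(1−r²) ≥ 1.960
√(n−2) ≥ 1.960·√(1−0.2916) / 0.54 = 1.960·0.841665 / 0.54 = 3.0549
n−2 ≥ 9.3324  ⇒  n ≥ 11.3324
Smallest integer n = 12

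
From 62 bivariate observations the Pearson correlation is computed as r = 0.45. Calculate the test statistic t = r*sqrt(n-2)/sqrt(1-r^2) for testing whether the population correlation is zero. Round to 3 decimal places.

3.903

t = r·√(n−2) / √(1−r²) with r = 0.45, n = 62
  = 0.45·√60 / √(1 − 0.2025)
  = 0.45·7.745967 / 0.893029
  = 3.485685 / 0.893029 = 3.903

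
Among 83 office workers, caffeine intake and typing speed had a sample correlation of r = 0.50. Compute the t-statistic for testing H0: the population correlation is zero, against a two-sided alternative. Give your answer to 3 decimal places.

1 − r² = 1 − 0.2500 = 0.7500;  √(1−r²) = 0.866025
√(n−2) = √81 = 9.000000
t = r·√(n−2)/√(1−r²) = 0.50 · 9.000000 / 0.866025 = 5.196

5.196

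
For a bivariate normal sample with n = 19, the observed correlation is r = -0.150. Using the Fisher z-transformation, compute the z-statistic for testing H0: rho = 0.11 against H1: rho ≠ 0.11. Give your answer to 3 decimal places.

Fisher z: atanh(-0.150) = -0.151140, atanh(0.11) = 0.110447
z = (z_r − z_0)·√(n−3) = (-0.151140 − 0.110447)·√16 = -0.261587 · 4.000000 = -1.046

-1.046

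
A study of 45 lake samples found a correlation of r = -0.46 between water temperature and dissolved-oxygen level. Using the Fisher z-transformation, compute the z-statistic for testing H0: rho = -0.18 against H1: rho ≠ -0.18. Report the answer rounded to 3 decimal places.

z_r = atanh(-0.46) = -0.497311,  z_0 = atanh(-0.18) = -0.181983
SE = 1/√(n−3) = 1/√42 = 0.154303
z = (z_r − z_0)/SE = (-0.497311 − (-0.181983)) / 0.154303 = -0.315328 / 0.154303 = -2.044

-2.044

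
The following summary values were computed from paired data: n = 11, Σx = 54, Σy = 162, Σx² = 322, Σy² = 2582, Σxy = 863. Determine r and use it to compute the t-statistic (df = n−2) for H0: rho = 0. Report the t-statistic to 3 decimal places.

2.505

S_xy = nΣxy − ΣxΣy = 11·863 − 54·162 = 9493 − 8748 = 745
S_xx = nΣx² − (Σx)² = 11·322 − 54² = 3542 − 2916 = 626
S_yy = nΣy² − (Σy)² = 11·2582 − 162² = 28402 − 26244 = 2158
r = S_xy / √(S_xx·S_yy) = 745 / √(626·2158) = 745 / √1350908 = 745 / 1162.2857 = 0.6410
t = r·√(n−2)/√(1−r²) = 0.6410·√9 / √(1−0.410881) = 1.923000 / 0.767541 = 2.505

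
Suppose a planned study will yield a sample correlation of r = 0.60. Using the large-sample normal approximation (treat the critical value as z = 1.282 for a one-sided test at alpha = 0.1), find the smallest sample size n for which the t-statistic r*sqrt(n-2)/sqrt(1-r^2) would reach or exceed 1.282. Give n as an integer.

Need r·√(n−2)/√(1−r²) ≥ 1.282
√(n−2) ≥ 1.282·√(1−0.3600) / 0.60 = 1.282·0.800000 / 0.60 = 1.7093
n−2 ≥ 2.9217  ⇒  n ≥ 4.9217
Smallest integer n = 5

5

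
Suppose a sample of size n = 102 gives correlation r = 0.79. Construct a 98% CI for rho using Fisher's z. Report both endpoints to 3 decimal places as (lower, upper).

z_r = atanh(0.79) = 1.071432;  SE = 1/√(n−3) = 1/√99 = 0.100504
z-limits: 1.071432 ± 2.326·0.100504 = 1.071432 ± 0.233772 = [0.837660, 1.305204]
ρ-limits: (tanh 0.837660, tanh 1.305204) = (0.685, 0.863)

(0.685, 0.863)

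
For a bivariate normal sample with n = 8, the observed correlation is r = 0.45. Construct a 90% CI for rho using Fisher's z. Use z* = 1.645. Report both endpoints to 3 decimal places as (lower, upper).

(-0.246, 0.840)

Fisher z: z_r = atanh(r) = ½·ln((1+0.45)/(1−0.45)) = 0.484700
SE(z) = 1/√(n−3) = 1/√5 = 0.447214
90% ⇒ z* = 1.645; margin = 1.645·0.447214 = 0.735667
CI on z-scale: (-0.250967, 1.220367)
Back-transform: tanh(-0.250967) = -0.245827, tanh(1.220367) = 0.839762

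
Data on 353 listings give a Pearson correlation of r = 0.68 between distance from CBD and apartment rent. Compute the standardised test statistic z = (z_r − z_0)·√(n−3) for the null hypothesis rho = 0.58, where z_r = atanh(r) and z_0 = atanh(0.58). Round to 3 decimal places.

z_r = atanh(0.68) = 0.829114,  z_0 = atanh(0.58) = 0.662463
SE = 1/√(n−3) = 1/√350 = 0.053452
z = (z_r − z_0)/SE = (0.829114 − 0.662463) / 0.053452 = 0.166651 / 0.053452 = 3.118

3.118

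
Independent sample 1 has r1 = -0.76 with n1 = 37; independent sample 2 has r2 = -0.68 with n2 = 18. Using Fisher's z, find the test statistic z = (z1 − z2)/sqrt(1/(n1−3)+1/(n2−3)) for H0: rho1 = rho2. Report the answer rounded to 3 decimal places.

z1 = atanh(-0.76) = -0.996215,  z2 = atanh(-0.68) = -0.829114
SE = √(1/(n1−3) + 1/(n2−3)) = √(1/34 + 1/15) = √(0.0294118 + 0.0666667) = √0.0960785 = 0.309965
z = (z1 − z2)/SE = (-0.996215 − (-0.829114)) / 0.309965 = -0.167101 / 0.309965 = -0.539

-0.539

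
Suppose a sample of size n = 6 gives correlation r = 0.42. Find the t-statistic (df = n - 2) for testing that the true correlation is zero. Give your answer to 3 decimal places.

0.926

1 − r² = 1 − 0.1764 = 0.8236;  √(1−r²) = 0.907524
√(n−2) = √4 = 2.000000
t = r·√(n−2)/√(1−r²) = 0.42 · 2.000000 / 0.907524 = 0.926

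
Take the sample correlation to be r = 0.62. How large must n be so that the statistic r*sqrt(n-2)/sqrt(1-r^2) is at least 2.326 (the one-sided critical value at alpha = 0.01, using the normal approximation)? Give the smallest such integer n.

11

Need r·√(n−2)/√(1−r²) ≥ 2.326
√(n−2) ≥ 2.326·√(1−0.3844) / 0.62 = 2.326·0.784602 / 0.62 = 2.9435
n−2 ≥ 8.6642  ⇒  n ≥ 10.6642
Smallest integer n = 11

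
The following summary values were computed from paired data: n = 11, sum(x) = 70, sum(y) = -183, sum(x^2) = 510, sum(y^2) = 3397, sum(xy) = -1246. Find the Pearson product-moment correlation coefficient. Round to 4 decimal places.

-0.5400

S_xy = nΣxy − ΣxΣy = 11·(-1246) − 70·(-183) = -13706 − (-12810) = -896
S_xx = nΣx² − (Σx)² = 11·510 − 70² = 5610 − 4900 = 710
S_yy = nΣy² − (Σy)² = 11·3397 − (-183)² = 37367 − 33489 = 3878
r = S_xy / √(S_xx·S_yy) = -896 / √(710·3878) = -896 / √2753380 = -896 / 1659.3312 = -0.5400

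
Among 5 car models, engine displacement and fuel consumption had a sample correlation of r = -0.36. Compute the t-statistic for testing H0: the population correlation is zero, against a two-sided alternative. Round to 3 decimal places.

-0.668

t = r·√(n−2) / √(1−r²) with r = -0.36, n = 5
  = -0.36·√3 / √(1 − 0.1296)
  = -0.36·1.732051 / 0.932952
  = -0.623538 / 0.932952 = -0.668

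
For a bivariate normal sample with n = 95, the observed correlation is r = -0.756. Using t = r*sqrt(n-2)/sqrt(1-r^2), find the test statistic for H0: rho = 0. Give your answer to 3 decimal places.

-11.138

1 − r² = 1 − 0.571536 = 0.428464;  √(1−r²) = 0.654572
√(n−2) = √93 = 9.643651
t = r·√(n−2)/√(1−r²) = -0.756 · 9.643651 / 0.654572 = -11.138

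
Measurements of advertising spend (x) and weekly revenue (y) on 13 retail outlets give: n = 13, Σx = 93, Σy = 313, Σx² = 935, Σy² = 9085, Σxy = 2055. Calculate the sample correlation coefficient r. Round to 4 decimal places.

-0.2849

Numerator: nΣxy − (Σx)(Σy) = 13·2055 − (93)(313) = -2394
Denominator: √[(nΣx²−(Σx)²)(nΣy²−(Σy)²)]
  nΣx²−(Σx)² = 13·935 − 8649 = 3506;  nΣy²−(Σy)² = 13·9085 − 97969 = 20136
  √(3506·20136) = √70596816 = 8402.1911
r = -2394 / 8402.1911 = -0.2849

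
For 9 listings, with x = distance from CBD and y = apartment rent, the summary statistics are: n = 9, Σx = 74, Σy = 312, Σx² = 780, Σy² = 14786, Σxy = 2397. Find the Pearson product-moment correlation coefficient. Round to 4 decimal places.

-0.2040

Numerator: nΣxy − (Σx)(Σy) = 9·2397 − (74)(312) = -1515
Denominator: √[(nΣx²−(Σx)²)(nΣy²−(Σy)²)]
  nΣx²−(Σx)² = 9·780 − 5476 = 1544;  nΣy²−(Σy)² = 9·14786 − 97344 = 35730
  √(1544·35730) = √55167120 = 7427.4572
r = -1515 / 7427.4572 = -0.2040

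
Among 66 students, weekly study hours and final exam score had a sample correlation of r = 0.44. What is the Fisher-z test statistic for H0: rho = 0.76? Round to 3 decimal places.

Fisher z: atanh(0.44) = 0.472231, atanh(0.76) = 0.996215
z = (z_r − z_0)·√(n−3) = (0.472231 − 0.996215)·√63 = -0.523984 · 7.937254 = -4.159

-4.159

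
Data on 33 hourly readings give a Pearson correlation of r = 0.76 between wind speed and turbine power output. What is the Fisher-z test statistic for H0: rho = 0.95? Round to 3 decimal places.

-4.577

Fisher z: atanh(0.76) = 0.996215, atanh(0.95) = 1.831781
z = (z_r − z_0)·√(n−3) = (0.996215 − 1.831781)·√30 = -0.835566 · 5.477226 = -4.577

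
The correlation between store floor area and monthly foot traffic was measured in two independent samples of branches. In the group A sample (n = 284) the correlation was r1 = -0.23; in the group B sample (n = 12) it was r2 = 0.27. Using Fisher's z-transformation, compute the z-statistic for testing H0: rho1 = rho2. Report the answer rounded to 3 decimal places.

-1.509

Fisher z-transforms: z1 = atanh(-0.23) = -0.234189, z2 = atanh(0.27) = 0.276864; difference d = -0.511053
Var(d) = 1/281 + 1/9 = 0.0035587 + 0.1111111 = 0.1146698
z = d/√Var(d) = -0.511053 / √0.1146698 = -0.511053 / 0.338629 = -1.509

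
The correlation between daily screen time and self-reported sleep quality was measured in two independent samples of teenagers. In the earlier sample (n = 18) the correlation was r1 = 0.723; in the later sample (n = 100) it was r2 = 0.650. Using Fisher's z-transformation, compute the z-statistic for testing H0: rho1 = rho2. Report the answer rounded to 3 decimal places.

z1 = atanh(0.723) = 0.913902,  z2 = atanh(0.650) = 0.775299
SE = √(1/(n1−3) + 1/(n2−3)) = √(1/15 + 1/97) = √(0.0666667 + 0.0103093) = √0.0769760 = 0.277445
z = (z1 − z2)/SE = (0.913902 − 0.775299) / 0.277445 = 0.138603 / 0.277445 = 0.500

0.500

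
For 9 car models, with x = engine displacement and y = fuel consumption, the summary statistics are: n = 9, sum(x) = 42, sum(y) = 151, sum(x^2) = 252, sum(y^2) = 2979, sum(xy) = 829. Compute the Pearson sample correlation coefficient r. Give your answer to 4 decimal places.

0.7871

Numerator: nΣxy − (Σx)(Σy) = 9·829 − (42)(151) = 1119
Denominator: √[(nΣx²−(Σx)²)(nΣy²−(Σy)²)]
  nΣx²−(Σx)² = 9·252 − 1764 = 504;  nΣy²−(Σy)² = 9·2979 − 22801 = 4010
  √(504·4010) = √2021040 = 1421.6329
r = 1119 / 1421.6329 = 0.7871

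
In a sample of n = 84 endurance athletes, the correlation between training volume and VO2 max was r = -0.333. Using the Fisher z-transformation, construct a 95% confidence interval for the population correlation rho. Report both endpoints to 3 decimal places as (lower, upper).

(-0.511, -0.128)

z_r = atanh(-0.333) = -0.346199;  SE = 1/√(n−3) = 1/√81 = 0.111111
z-limits: -0.346199 ± 1.960·0.111111 = -0.346199 ± 0.217778 = [-0.563977, -0.128421]
ρ-limits: (tanh -0.563977, tanh -0.128421) = (-0.511, -0.128)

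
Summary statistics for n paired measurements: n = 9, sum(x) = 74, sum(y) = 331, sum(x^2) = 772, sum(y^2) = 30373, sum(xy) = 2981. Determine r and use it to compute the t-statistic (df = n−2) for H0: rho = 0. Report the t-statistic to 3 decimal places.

0.402

Numerator: nΣxy − (Σx)(Σy) = 9·2981 − (74)(331) = 2335
Denominator: √[(nΣx²−(Σx)²)(nΣy²−(Σy)²)]
  nΣx²−(Σx)² = 9·772 − 5476 = 1472;  nΣy²−(Σy)² = 9·30373 − 109561 = 163796
  √(1472·163796) = √241107712 = 15527.6435
r = 2335 / 15527.6435 = 0.1504
t = r·√(n−2)/√(1−r²) = 0.1504·√7 / √(1−0.022620) = 0.397921 / 0.988625 = 0.402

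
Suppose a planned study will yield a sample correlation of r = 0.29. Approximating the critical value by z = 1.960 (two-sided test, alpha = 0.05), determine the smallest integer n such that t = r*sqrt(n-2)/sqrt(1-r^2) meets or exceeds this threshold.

Need r·√(n−2)/√(1−r²) ≥ 1.960
√(n−2) ≥ 1.960·√(1−0.0841) / 0.29 = 1.960·0.957027 / 0.29 = 6.4682
n−2 ≥ 41.8376  ⇒  n ≥ 43.8376
Smallest integer n = 44

44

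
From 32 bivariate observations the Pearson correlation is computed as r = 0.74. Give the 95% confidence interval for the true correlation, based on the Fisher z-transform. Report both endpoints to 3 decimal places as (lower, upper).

(0.527, 0.865)

Fisher z: z_r = atanh(r) = ½·ln((1+0.74)/(1−0.74)) = 0.950479
SE(z) = 1/√(n−3) = 1/√29 = 0.185695
95% ⇒ z* = 1.960; margin = 1.960·0.185695 = 0.363962
CI on z-scale: (0.586517, 1.314441)
Back-transform: tanh(0.586517) = 0.527386, tanh(1.314441) = 0.865395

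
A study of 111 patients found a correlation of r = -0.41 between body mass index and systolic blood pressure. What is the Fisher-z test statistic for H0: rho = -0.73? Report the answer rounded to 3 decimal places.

5.125

Fisher z: atanh(-0.41) = -0.435611, atanh(-0.73) = -0.928727
z = (z_r − z_0)·√(n−3) = (-0.435611 − (-0.928727))·√108 = 0.493116 · 10.392305 = 5.125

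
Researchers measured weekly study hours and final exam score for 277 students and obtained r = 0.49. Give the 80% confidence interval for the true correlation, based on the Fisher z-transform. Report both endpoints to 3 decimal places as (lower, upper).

(0.429, 0.547)

z_r = atanh(0.49) = 0.536060;  SE = 1/√(n−3) = 1/√274 = 0.060412
z-limits: 0.536060 ± 1.282·0.060412 = 0.536060 ± 0.077448 = [0.458612, 0.613508]
ρ-limits: (tanh 0.458612, tanh 0.613508) = (0.429, 0.547)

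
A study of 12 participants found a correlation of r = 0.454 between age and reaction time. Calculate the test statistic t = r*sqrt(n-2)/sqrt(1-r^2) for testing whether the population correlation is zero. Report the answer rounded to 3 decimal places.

t = r·√(n−2) / √(1−r²) with r = 0.454, n = 12
  = 0.454·√10 / √(1 − 0.206116)
  = 0.454·3.162278 / 0.891002
  = 1.435674 / 0.891002 = 1.611

1.611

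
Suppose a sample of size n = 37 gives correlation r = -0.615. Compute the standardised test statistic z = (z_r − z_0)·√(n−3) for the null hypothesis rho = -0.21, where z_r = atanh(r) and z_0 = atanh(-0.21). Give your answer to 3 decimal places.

Fisher z: atanh(-0.615) = -0.716923, atanh(-0.21) = -0.213171
z = (z_r − z_0)·√(n−3) = (-0.716923 − (-0.213171))·√34 = -0.503752 · 5.830952 = -2.937

-2.937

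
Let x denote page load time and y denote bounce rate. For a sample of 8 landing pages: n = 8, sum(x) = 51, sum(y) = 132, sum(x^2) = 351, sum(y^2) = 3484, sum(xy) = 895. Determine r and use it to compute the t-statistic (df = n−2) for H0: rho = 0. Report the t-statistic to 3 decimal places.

0.745

S_xy = nΣxy − ΣxΣy = 8·895 − 51·132 = 7160 − 6732 = 428
S_xx = nΣx² − (Σx)² = 8·351 − 51² = 2808 − 2601 = 207
S_yy = nΣy² − (Σy)² = 8·3484 − 132² = 27872 − 17424 = 10448
r = S_xy / √(S_xx·S_yy) = 428 / √(207·10448) = 428 / √2162736 = 428 / 1470.6244 = 0.2910
t = r·√(n−2)/√(1−r²) = 0.2910·√6 / √(1−0.084681) = 0.712802 / 0.956723 = 0.745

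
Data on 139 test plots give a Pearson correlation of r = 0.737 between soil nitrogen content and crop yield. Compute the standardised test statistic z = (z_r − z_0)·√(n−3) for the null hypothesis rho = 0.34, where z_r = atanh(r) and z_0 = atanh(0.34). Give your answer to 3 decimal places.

6.878

z_r = atanh(0.737) = 0.943880,  z_0 = atanh(0.34) = 0.354093
SE = 1/√(n−3) = 1/√136 = 0.085749
z = (z_r − z_0)/SE = (0.943880 − 0.354093) / 0.085749 = 0.589787 / 0.085749 = 6.878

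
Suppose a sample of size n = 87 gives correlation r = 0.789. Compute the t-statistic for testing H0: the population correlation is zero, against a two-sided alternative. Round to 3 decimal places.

11.840

1 − r² = 1 − 0.622521 = 0.377479;  √(1−r²) = 0.614393
√(n−2) = √85 = 9.219544
t = r·√(n−2)/√(1−r²) = 0.789 · 9.219544 / 0.614393 = 11.840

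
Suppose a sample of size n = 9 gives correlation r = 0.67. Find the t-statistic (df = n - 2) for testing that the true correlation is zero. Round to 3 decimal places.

1 − r² = 1 − 0.4489 = 0.5511;  √(1−r²) = 0.742361
√(n−2) = √7 = 2.645751
t = r·√(n−2)/√(1−r²) = 0.67 · 2.645751 / 0.742361 = 2.388

2.388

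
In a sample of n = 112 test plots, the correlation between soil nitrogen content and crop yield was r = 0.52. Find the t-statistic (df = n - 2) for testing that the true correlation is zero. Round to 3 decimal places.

6.385

1 − r² = 1 − 0.2704 = 0.7296;  √(1−r²) = 0.854166
√(n−2) = √110 = 10.488088
t = r·√(n−2)/√(1−r²) = 0.52 · 10.488088 / 0.854166 = 6.385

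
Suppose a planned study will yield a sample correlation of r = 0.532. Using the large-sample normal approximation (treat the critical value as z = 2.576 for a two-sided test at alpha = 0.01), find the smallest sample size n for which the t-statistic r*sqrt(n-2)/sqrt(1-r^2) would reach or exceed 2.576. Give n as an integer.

Need r·√(n−2)/√(1−r²) ≥ 2.576
√(n−2) ≥ 2.576·√(1−0.283024) / 0.532 = 2.576·0.846744 / 0.532 = 4.1000
n−2 ≥ 16.8100  ⇒  n ≥ 18.8100
Smallest integer n = 19

19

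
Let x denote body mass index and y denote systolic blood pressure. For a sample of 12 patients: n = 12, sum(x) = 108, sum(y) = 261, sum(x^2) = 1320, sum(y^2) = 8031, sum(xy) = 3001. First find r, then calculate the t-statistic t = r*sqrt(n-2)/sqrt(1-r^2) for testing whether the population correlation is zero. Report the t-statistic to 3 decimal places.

Numerator: nΣxy − (Σx)(Σy) = 12·3001 − (108)(261) = 7824
Denominator: √[(nΣx²−(Σx)²)(nΣy²−(Σy)²)]
  nΣx²−(Σx)² = 12·1320 − 11664 = 4176;  nΣy²−(Σy)² = 12·8031 − 68121 = 28251
  √(4176·28251) = √117976176 = 10861.6838
r = 7824 / 10861.6838 = 0.7203
t = r·√(n−2)/√(1−r²) = 0.7203·√10 / √(1−0.518832) = 2.277789 / 0.693663 = 3.284

3.284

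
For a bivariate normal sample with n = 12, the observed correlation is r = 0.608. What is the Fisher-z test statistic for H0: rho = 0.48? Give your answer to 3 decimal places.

Fisher z: atanh(0.608) = 0.705742, atanh(0.48) = 0.522984
z = (z_r − z_0)·√(n−3) = (0.705742 − 0.522984)·√9 = 0.182758 · 3.000000 = 0.548

0.548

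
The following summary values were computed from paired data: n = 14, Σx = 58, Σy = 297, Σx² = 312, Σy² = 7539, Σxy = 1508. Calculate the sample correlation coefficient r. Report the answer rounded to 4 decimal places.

0.9314

Numerator: nΣxy − (Σx)(Σy) = 14·1508 − (58)(297) = 3886
Denominator: √[(nΣx²−(Σx)²)(nΣy²−(Σy)²)]
  nΣx²−(Σx)² = 14·312 − 3364 = 1004;  nΣy²−(Σy)² = 14·7539 − 88209 = 17337
  √(1004·17337) = √17406348 = 4172.0916
r = 3886 / 4172.0916 = 0.9314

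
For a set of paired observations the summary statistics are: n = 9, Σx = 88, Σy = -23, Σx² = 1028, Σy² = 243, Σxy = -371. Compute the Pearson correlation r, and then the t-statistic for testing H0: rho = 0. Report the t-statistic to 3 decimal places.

-3.962

Numerator: nΣxy − (Σx)(Σy) = 9·(-371) − (88)(-23) = -1315
Denominator: √[(nΣx²−(Σx)²)(nΣy²−(Σy)²)]
  nΣx²−(Σx)² = 9·1028 − 7744 = 1508;  nΣy²−(Σy)² = 9·243 − 529 = 1658
  √(1508·1658) = √2500264 = 1581.2223
r = -1315 / 1581.2223 = -0.8316
t = r·√(n−2)/√(1−r²) = -0.8316·√7 / √(1−0.691559) = -2.200207 / 0.555375 = -3.962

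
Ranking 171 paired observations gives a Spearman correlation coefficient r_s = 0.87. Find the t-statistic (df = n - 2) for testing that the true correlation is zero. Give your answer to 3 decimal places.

22.939

1 − r_s² = 1 − 0.7569 = 0.2431;  √(1−r_s²) = 0.493052
√(n−2) = √169 = 13.000000
t = r_s·√(n−2)/√(1−r_s²) = 0.87 · 13.000000 / 0.493052 = 22.939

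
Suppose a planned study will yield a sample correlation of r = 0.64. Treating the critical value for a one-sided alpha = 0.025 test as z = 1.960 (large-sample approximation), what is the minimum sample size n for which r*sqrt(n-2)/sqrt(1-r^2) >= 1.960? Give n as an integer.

r√(n−2)/√(1−r²) ≥ 1.960  ⇔  n−2 ≥ (1.960)²·(1−r²)/r²
(1−r²)/r² = (1−0.4096)/0.4096 = 1.4414
n ≥ 2 + 3.8416·1.4414 = 2 + 5.5373 = 7.5373
⌈7.5373⌉ = 8

8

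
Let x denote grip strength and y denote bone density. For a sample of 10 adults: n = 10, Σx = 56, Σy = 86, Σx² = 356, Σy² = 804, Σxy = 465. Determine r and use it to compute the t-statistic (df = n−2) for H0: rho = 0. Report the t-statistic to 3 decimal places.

-0.948

S_xy = nΣxy − ΣxΣy = 10·465 − 56·86 = 4650 − 4816 = -166
S_xx = nΣx² − (Σx)² = 10·356 − 56² = 3560 − 3136 = 424
S_yy = nΣy² − (Σy)² = 10·804 − 86² = 8040 − 7396 = 644
r = S_xy / √(S_xx·S_yy) = -166 / √(424·644) = -166 / √273056 = -166 / 522.5476 = -0.3177
t = r·√(n−2)/√(1−r²) = -0.3177·√8 / √(1−0.100933) = -0.898591 / 0.948191 = -0.948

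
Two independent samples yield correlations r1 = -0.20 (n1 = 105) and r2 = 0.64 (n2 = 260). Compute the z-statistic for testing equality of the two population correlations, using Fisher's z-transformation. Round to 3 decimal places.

-8.211

Fisher z-transforms: z1 = atanh(-0.20) = -0.202733, z2 = atanh(0.64) = 0.758174; difference d = -0.960907
Var(d) = 1/102 + 1/257 = 0.0098039 + 0.0038911 = 0.0136950
z = d/√Var(d) = -0.960907 / √0.0136950 = -0.960907 / 0.117026 = -8.211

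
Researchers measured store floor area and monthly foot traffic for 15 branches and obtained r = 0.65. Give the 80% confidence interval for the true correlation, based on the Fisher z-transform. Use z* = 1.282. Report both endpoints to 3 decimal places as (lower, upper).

z_r = atanh(0.65) = 0.775299;  SE = 1/√(n−3) = 1/√12 = 0.288675
z-limits: 0.775299 ± 1.282·0.288675 = 0.775299 ± 0.370081 = [0.405218, 1.145380]
ρ-limits: (tanh 0.405218, tanh 1.145380) = (0.384, 0.816)

(0.384, 0.816)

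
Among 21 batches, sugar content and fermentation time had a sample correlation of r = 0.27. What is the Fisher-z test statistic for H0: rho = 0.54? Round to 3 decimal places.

Fisher z: atanh(0.27) = 0.276864, atanh(0.54) = 0.604156
z = (z_r − z_0)·√(n−3) = (0.276864 − 0.604156)·√18 = -0.327292 · 4.242641 = -1.389

-1.389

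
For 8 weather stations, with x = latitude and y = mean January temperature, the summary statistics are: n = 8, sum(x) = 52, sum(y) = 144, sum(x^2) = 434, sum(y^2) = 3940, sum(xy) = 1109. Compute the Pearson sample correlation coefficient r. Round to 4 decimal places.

S_xy = nΣxy − ΣxΣy = 8·1109 − 52·144 = 8872 − 7488 = 1384
S_xx = nΣx² − (Σx)² = 8·434 − 52² = 3472 − 2704 = 768
S_yy = nΣy² − (Σy)² = 8·3940 − 144² = 31520 − 20736 = 10784
r = S_xy / √(S_xx·S_yy) = 1384 / √(768·10784) = 1384 / √8282112 = 1384 / 2877.8659 = 0.4809

0.4809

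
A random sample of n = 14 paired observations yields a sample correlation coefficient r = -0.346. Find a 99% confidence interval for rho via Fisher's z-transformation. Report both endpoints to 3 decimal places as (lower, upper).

(-0.814, 0.393)

Fisher z: z_r = atanh(r) = ½·ln((1+(-0.346))/(1−(-0.346))) = -0.360893
SE(z) = 1/√(n−3) = 1/√11 = 0.301511
99% ⇒ z* = 2.576; margin = 2.576·0.301511 = 0.776692
CI on z-scale: (-1.137585, 0.415799)
Back-transform: tanh(-1.137585) = -0.813599, tanh(0.415799) = 0.393385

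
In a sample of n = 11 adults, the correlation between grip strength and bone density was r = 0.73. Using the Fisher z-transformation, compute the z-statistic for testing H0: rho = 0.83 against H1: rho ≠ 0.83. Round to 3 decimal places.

z_r = atanh(0.73) = 0.928727,  z_0 = atanh(0.83) = 1.188136
SE = 1/√(n−3) = 1/√8 = 0.353553
z = (z_r − z_0)/SE = (0.928727 − 1.188136) / 0.353553 = -0.259409 / 0.353553 = -0.734

-0.734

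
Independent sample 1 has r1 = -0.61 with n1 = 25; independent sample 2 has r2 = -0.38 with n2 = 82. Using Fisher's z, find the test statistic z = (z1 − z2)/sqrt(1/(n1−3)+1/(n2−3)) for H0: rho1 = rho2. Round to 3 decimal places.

z1 = atanh(-0.61) = -0.708921,  z2 = atanh(-0.38) = -0.400060
SE = √(1/(n1−3) + 1/(n2−3)) = √(1/22 + 1/79) = √(0.0454545 + 0.0126582) = √0.0581127 = 0.241066
z = (z1 − z2)/SE = (-0.708921 − (-0.400060)) / 0.241066 = -0.308861 / 0.241066 = -1.281

-1.281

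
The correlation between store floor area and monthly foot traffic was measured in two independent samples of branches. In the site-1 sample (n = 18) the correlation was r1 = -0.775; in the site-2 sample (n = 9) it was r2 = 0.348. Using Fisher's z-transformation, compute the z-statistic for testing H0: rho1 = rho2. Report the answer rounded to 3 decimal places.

z1 = atanh(-0.775) = -1.032728,  z2 = atanh(0.348) = 0.363166
SE = √(1/(n1−3) + 1/(n2−3)) = √(1/15 + 1/6) = √(0.0666667 + 0.1666667) = √0.2333334 = 0.483046
z = (z1 − z2)/SE = (-1.032728 − 0.363166) / 0.483046 = -1.395894 / 0.483046 = -2.890

-2.890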